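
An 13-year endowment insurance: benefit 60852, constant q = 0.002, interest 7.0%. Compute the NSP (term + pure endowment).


Term component = 1006.925
Pure endowment = 13_p_x * v^13 * benefit = 0.97431 * 0.414964 * 60852 = 24602.7007
NSP = 25609.6257


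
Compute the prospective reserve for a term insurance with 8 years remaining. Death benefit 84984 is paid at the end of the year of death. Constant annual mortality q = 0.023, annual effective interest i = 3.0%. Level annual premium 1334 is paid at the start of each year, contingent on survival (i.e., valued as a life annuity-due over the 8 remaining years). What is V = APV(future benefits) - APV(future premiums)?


v = 1/(1+i) = 0.970874
APV(future benefits) per unit = sum_{k=0}^{7} k_p_x * q * v^(k+1) = 0.149575
APV(future benefits) = 84984 * 0.149575 = 12711.452
Life annuity-due factor ä_{x:8} = sum_{k=0}^{7} k_p_x * v^k = 6.698343
APV(future premiums) = 1334 * 6.698343 = 8935.5896
V = 12711.452 - 8935.5896
= 3775.8625


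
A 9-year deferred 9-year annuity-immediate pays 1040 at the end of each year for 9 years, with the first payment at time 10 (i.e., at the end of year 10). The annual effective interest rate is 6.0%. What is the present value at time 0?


PV at time 9 of the 9-year annuity-immediate:
a_n = 1040 * (1-(1+0.06)^(-9))/0.06 = 7073.76
Discount back 9 years to time 0:
PV = 7073.76 * (1+0.06)^(-9)
= 7073.76 * 0.591898
= 4186.9477


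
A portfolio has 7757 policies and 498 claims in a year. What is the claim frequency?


frequency = claims / policies
= 498 / 7757
= 0.0642


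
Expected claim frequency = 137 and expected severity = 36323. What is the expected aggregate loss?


E[S] = E[N] * E[X]
= 137 * 36323
= 4.9763e+06


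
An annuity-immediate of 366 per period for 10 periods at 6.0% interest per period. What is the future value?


FV = PMT * ((1+i)^n - 1) / i
= 366 * ((1.06)^10 - 1) / 0.06
= 366 * (1.790848 - 1) / 0.06
= 4824.1709


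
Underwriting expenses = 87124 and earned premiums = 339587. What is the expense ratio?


Expense ratio = expenses / premiums
= 87124 / 339587
= 0.2566


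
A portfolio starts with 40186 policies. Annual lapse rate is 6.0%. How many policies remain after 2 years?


remaining = initial * (1 - lapse)^years
= 40186 * (1 - 0.06)^2
= 40186 * 0.8836
= 35508.3496


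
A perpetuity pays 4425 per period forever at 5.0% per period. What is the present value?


PV = PMT / i
= 4425 / 0.05
= 88500.0


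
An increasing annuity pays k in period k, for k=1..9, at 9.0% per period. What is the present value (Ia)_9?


(Ia)_n = sum_{k=1}^{n} k * v^k, v = 1/(1+i)
v = 0.917431
Sum computed term by term:
(Ia)_9 = 26.5663


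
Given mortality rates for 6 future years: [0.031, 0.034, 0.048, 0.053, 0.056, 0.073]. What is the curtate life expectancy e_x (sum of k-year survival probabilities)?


e_x = sum_{k=1}^{n} k_p_x
k_p_x values:
  1_p_x = 0.969
  2_p_x = 0.936054
  3_p_x = 0.891123
  4_p_x = 0.843894
  5_p_x = 0.796636
  6_p_x = 0.738481
e_x = 5.1752


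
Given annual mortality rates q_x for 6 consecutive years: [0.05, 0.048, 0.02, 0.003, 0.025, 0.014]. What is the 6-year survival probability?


p_k = 1 - q_k for each year
Survival = product of (1 - q_k)
= 0.95 * 0.952 * 0.98 * 0.997 * 0.975 * 0.986
= 0.8495


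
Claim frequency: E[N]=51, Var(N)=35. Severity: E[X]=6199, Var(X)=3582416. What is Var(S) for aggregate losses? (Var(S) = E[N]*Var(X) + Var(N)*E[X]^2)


Var(S) = E[N]*Var(X) + Var(N)*E[X]^2
= 51*3582416 + 35*6199^2
= 182703216 + 1344966035
= 1.5277e+09


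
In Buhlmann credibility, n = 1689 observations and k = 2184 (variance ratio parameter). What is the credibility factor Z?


Z = n / (n + k)
= 1689 / (1689 + 2184)
= 1689 / 3873
= 0.4361


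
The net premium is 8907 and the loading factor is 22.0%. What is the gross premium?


Gross = net * (1 + loading)
= 8907 * (1 + 0.22)
= 8907 * 1.22
= 10866.54


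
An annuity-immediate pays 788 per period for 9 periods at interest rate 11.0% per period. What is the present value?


PV = PMT * (1 - (1+i)^(-n)) / i
= 788 * (1 - (1+0.11)^(-9)) / 0.11
= 788 * (1 - 0.390925) / 0.11
= 788 * 5.537048
= 4363.1935


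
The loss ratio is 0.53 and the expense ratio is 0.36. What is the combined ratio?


Combined ratio = loss ratio + expense ratio
= 0.53 + 0.36
= 0.89


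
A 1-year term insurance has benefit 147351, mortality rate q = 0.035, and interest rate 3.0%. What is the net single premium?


NSP = benefit * q * v
v = 1/(1+i) = 0.970874
NSP = 147351 * 0.035 * 0.970874
= 5007.0728


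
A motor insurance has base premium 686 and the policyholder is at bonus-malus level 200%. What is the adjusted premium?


adjusted = base * BM_level / 100
= 686 * 200 / 100
= 686 * 2.0
= 1372.0


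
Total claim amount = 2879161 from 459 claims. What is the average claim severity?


severity = total / number
= 2879161 / 459
= 6272.6819


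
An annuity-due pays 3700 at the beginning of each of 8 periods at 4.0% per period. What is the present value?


PV_due = PMT * (1-(1+i)^(-n))/i * (1+i)
PV_immediate = 24911.156
PV_due = 24911.156 * 1.04
= 25907.6023


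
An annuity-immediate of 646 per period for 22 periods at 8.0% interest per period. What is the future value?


FV = PMT * ((1+i)^n - 1) / i
= 646 * ((1.08)^22 - 1) / 0.08
= 646 * (5.43654 - 1) / 0.08
= 35825.0638


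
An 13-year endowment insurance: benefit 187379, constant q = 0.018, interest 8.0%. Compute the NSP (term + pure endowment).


Term component = 24423.2754
Pure endowment = 13_p_x * v^13 * benefit = 0.789677 * 0.367698 * 187379 = 54407.834
NSP = 78831.1094


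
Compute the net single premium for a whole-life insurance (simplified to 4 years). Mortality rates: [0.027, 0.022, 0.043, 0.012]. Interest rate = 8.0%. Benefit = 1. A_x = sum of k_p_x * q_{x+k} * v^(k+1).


v = 0.925926
Year 0: k_p_x=1.0, q=0.027, term=0.025
Year 1: k_p_x=0.973, q=0.022, term=0.018352
Year 2: k_p_x=0.951594, q=0.043, term=0.032482
Year 3: k_p_x=0.910675, q=0.012, term=0.008032
A_x = 0.0839


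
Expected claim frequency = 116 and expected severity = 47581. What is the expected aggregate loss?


E[S] = E[N] * E[X]
= 116 * 47581
= 5.5194e+06


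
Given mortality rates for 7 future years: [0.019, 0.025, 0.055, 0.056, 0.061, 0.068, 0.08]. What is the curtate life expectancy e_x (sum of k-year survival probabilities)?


e_x = sum_{k=1}^{n} k_p_x
k_p_x values:
  1_p_x = 0.981
  2_p_x = 0.956475
  3_p_x = 0.903869
  4_p_x = 0.853252
  5_p_x = 0.801204
  6_p_x = 0.746722
  7_p_x = 0.686984
e_x = 5.9295


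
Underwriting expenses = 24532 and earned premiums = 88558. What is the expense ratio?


Expense ratio = expenses / premiums
= 24532 / 88558
= 0.277


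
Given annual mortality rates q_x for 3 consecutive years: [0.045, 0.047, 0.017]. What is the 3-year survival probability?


p_k = 1 - q_k for each year
Survival = product of (1 - q_k)
= 0.955 * 0.953 * 0.983
= 0.8946


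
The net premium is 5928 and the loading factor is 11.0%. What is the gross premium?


Gross = net * (1 + loading)
= 5928 * (1 + 0.11)
= 5928 * 1.11
= 6580.08


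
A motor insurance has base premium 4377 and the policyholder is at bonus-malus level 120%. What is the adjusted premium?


adjusted = base * BM_level / 100
= 4377 * 120 / 100
= 4377 * 1.2
= 5252.4


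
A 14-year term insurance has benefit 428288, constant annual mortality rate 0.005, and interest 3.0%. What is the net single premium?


NSP = benefit * sum_{k=0}^{n-1} k_p_x * q * v^(k+1)
With constant q=0.005, v=0.970874
Sum = 0.054812
NSP = 428288 * 0.054812
= 23475.4484


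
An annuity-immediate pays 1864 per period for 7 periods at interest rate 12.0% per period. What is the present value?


PV = PMT * (1 - (1+i)^(-n)) / i
= 1864 * (1 - (1+0.12)^(-7)) / 0.12
= 1864 * (1 - 0.452349) / 0.12
= 1864 * 4.563757
= 8506.8422


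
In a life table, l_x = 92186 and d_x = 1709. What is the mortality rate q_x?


q_x = d_x / l_x
= 1709 / 92186
= 0.0185


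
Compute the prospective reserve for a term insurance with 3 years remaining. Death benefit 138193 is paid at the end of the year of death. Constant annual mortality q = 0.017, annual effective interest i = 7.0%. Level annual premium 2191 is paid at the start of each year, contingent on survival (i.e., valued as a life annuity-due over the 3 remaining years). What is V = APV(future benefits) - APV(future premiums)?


v = 1/(1+i) = 0.934579
APV(future benefits) per unit = sum_{k=0}^{2} k_p_x * q * v^(k+1) = 0.043893
APV(future benefits) = 138193 * 0.043893 = 6065.7246
Life annuity-due factor ä_{x:3} = sum_{k=0}^{2} k_p_x * v^k = 2.762686
APV(future premiums) = 2191 * 2.762686 = 6053.0446
V = 6065.7246 - 6053.0446
= 12.68


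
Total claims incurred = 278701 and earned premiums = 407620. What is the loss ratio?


Loss ratio = claims / premiums
= 278701 / 407620
= 0.6837


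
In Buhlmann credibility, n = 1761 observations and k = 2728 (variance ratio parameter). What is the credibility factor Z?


Z = n / (n + k)
= 1761 / (1761 + 2728)
= 1761 / 4489
= 0.3923


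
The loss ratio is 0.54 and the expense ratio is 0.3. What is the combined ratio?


Combined ratio = loss ratio + expense ratio
= 0.54 + 0.3
= 0.84


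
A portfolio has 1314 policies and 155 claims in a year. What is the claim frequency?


frequency = claims / policies
= 155 / 1314
= 0.118


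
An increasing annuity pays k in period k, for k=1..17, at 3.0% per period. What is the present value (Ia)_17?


(Ia)_n = sum_{k=1}^{n} k * v^k, v = 1/(1+i)
v = 0.970874
Sum computed term by term:
(Ia)_17 = 109.1941


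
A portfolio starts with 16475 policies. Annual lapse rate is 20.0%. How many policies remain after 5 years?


remaining = initial * (1 - lapse)^years
= 16475 * (1 - 0.2)^5
= 16475 * 0.32768
= 5398.528


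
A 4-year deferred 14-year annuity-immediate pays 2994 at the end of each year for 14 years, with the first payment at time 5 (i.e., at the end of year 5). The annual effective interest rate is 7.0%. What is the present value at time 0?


PV at time 4 of the 14-year annuity-immediate:
a_n = 2994 * (1-(1+0.07)^(-14))/0.07 = 26183.9311
Discount back 4 years to time 0:
PV = 26183.9311 * (1+0.07)^(-4)
= 26183.9311 * 0.762895
= 19975.5957


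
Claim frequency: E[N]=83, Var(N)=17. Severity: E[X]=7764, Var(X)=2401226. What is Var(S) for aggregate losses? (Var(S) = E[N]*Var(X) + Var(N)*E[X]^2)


Var(S) = E[N]*Var(X) + Var(N)*E[X]^2
= 83*2401226 + 17*7764^2
= 199301758 + 1024754832
= 1.2241e+09


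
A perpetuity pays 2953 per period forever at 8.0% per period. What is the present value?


PV = PMT / i
= 2953 / 0.08
= 36912.5


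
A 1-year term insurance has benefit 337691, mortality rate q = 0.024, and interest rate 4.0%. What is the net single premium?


NSP = benefit * q * v
v = 1/(1+i) = 0.961538
NSP = 337691 * 0.024 * 0.961538
= 7792.8692


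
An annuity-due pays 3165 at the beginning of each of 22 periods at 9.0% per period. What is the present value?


PV_due = PMT * (1-(1+i)^(-n))/i * (1+i)
PV_immediate = 29885.2765
PV_due = 29885.2765 * 1.09
= 32574.9514


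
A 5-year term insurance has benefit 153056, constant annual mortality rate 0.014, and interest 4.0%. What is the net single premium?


NSP = benefit * sum_{k=0}^{n-1} k_p_x * q * v^(k+1)
With constant q=0.014, v=0.961538
Sum = 0.060672
NSP = 153056 * 0.060672
= 9286.1596


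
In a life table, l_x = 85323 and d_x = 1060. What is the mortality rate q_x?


q_x = d_x / l_x
= 1060 / 85323
= 0.0124


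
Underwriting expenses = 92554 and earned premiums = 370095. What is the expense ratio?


Expense ratio = expenses / premiums
= 92554 / 370095
= 0.2501


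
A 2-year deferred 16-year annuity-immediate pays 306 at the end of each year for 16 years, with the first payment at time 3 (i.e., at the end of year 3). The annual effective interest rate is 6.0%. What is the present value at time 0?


PV at time 2 of the 16-year annuity-immediate:
a_n = 306 * (1-(1+0.06)^(-16))/0.06 = 3092.404
Discount back 2 years to time 0:
PV = 3092.404 * (1+0.06)^(-2)
= 3092.404 * 0.889996
= 2752.2285


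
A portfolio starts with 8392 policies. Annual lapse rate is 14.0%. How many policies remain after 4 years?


remaining = initial * (1 - lapse)^years
= 8392 * (1 - 0.14)^4
= 8392 * 0.547008
= 4590.4925


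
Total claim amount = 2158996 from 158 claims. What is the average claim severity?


severity = total / number
= 2158996 / 158
= 13664.5316


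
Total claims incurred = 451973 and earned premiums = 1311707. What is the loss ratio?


Loss ratio = claims / premiums
= 451973 / 1311707
= 0.3446


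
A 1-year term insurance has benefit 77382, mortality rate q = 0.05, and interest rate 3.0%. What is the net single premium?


NSP = benefit * q * v
v = 1/(1+i) = 0.970874
NSP = 77382 * 0.05 * 0.970874
= 3756.4078


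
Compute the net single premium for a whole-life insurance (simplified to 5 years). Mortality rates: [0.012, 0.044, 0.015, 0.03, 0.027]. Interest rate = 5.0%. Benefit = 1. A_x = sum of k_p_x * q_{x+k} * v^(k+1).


v = 0.952381
Year 0: k_p_x=1.0, q=0.012, term=0.011429
Year 1: k_p_x=0.988, q=0.044, term=0.03943
Year 2: k_p_x=0.944528, q=0.015, term=0.012239
Year 3: k_p_x=0.93036, q=0.03, term=0.022962
Year 4: k_p_x=0.902449, q=0.027, term=0.019092
A_x = 0.1052


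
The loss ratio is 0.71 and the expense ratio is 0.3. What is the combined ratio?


Combined ratio = loss ratio + expense ratio
= 0.71 + 0.3
= 1.01


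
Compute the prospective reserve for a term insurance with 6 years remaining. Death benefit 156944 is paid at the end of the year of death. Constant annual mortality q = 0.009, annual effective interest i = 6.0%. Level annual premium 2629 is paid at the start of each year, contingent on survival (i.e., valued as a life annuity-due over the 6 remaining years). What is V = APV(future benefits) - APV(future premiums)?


v = 1/(1+i) = 0.943396
APV(future benefits) per unit = sum_{k=0}^{5} k_p_x * q * v^(k+1) = 0.043338
APV(future benefits) = 156944 * 0.043338 = 6801.7007
Life annuity-due factor ä_{x:6} = sum_{k=0}^{5} k_p_x * v^k = 5.1043
APV(future premiums) = 2629 * 5.1043 = 13419.2036
V = 6801.7007 - 13419.2036
= -6617.5029


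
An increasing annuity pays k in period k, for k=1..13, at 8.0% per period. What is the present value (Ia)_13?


(Ia)_n = sum_{k=1}^{n} k * v^k, v = 1/(1+i)
v = 0.925926
Sum computed term by term:
(Ia)_13 = 46.9501


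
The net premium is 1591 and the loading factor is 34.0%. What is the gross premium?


Gross = net * (1 + loading)
= 1591 * (1 + 0.34)
= 1591 * 1.34
= 2131.94


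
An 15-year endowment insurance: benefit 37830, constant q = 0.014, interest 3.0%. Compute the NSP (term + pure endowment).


Term component = 5783.55
Pure endowment = 15_p_x * v^15 * benefit = 0.809382 * 0.641862 * 37830 = 19653.1285
NSP = 25436.6786


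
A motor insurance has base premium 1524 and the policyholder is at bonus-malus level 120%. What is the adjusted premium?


adjusted = base * BM_level / 100
= 1524 * 120 / 100
= 1524 * 1.2
= 1828.8


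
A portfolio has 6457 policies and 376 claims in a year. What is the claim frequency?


frequency = claims / policies
= 376 / 6457
= 0.0582


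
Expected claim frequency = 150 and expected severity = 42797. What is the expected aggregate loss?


E[S] = E[N] * E[X]
= 150 * 42797
= 6.4196e+06


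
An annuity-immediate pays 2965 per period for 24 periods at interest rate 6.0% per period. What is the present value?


PV = PMT * (1 - (1+i)^(-n)) / i
= 2965 * (1 - (1+0.06)^(-24)) / 0.06
= 2965 * (1 - 0.246979) / 0.06
= 2965 * 12.550358
= 37211.8101


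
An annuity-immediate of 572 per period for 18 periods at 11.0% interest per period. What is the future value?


FV = PMT * ((1+i)^n - 1) / i
= 572 * ((1.11)^18 - 1) / 0.11
= 572 * (6.543553 - 1) / 0.11
= 28826.4751


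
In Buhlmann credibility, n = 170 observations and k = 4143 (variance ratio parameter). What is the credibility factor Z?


Z = n / (n + k)
= 170 / (170 + 4143)
= 170 / 4313
= 0.0394


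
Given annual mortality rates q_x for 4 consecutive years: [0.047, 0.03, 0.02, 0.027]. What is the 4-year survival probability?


p_k = 1 - q_k for each year
Survival = product of (1 - q_k)
= 0.953 * 0.97 * 0.98 * 0.973
= 0.8815


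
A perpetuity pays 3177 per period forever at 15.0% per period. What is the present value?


PV = PMT / i
= 3177 / 0.15
= 21180.0


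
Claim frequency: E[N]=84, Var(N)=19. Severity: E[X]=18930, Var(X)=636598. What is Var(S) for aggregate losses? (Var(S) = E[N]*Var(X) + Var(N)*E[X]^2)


Var(S) = E[N]*Var(X) + Var(N)*E[X]^2
= 84*636598 + 19*18930^2
= 53474232 + 6808553100
= 6.8620e+09


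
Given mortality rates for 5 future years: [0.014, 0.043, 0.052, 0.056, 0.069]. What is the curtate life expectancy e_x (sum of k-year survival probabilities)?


e_x = sum_{k=1}^{n} k_p_x
k_p_x values:
  1_p_x = 0.986
  2_p_x = 0.943602
  3_p_x = 0.894535
  4_p_x = 0.844441
  5_p_x = 0.786174
e_x = 4.4548


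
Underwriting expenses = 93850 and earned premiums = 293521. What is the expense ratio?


Expense ratio = expenses / premiums
= 93850 / 293521
= 0.3197


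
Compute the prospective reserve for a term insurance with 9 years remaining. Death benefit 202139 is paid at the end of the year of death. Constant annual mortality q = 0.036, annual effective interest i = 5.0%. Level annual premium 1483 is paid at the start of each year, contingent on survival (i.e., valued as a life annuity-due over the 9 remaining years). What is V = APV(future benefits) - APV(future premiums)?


v = 1/(1+i) = 0.952381
APV(future benefits) per unit = sum_{k=0}^{8} k_p_x * q * v^(k+1) = 0.224608
APV(future benefits) = 202139 * 0.224608 = 45402.088
Life annuity-due factor ä_{x:9} = sum_{k=0}^{8} k_p_x * v^k = 6.551074
APV(future premiums) = 1483 * 6.551074 = 9715.2429
V = 45402.088 - 9715.2429
= 35686.8451


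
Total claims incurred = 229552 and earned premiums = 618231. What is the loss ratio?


Loss ratio = claims / premiums
= 229552 / 618231
= 0.3713


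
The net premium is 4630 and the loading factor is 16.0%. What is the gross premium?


Gross = net * (1 + loading)
= 4630 * (1 + 0.16)
= 4630 * 1.16
= 5370.8


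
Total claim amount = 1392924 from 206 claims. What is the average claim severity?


severity = total / number
= 1392924 / 206
= 6761.767


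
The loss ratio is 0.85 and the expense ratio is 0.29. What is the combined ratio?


Combined ratio = loss ratio + expense ratio
= 0.85 + 0.29
= 1.14


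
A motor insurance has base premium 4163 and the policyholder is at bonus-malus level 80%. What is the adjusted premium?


adjusted = base * BM_level / 100
= 4163 * 80 / 100
= 4163 * 0.8
= 3330.4


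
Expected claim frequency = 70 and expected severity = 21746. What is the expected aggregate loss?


E[S] = E[N] * E[X]
= 70 * 21746
= 1.5222e+06


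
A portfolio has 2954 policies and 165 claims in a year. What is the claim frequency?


frequency = claims / policies
= 165 / 2954
= 0.0559


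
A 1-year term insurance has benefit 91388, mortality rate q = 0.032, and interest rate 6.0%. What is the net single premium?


NSP = benefit * q * v
v = 1/(1+i) = 0.943396
NSP = 91388 * 0.032 * 0.943396
= 2758.883


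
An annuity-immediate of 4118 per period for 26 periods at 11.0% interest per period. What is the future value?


FV = PMT * ((1+i)^n - 1) / i
= 4118 * ((1.11)^26 - 1) / 0.11
= 4118 * (15.079865 - 1) / 0.11
= 527098.9394


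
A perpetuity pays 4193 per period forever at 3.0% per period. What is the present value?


PV = PMT / i
= 4193 / 0.03
= 139766.6667


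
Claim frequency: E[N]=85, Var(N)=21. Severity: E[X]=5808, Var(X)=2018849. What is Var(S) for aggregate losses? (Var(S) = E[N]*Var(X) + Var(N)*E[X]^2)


Var(S) = E[N]*Var(X) + Var(N)*E[X]^2
= 85*2018849 + 21*5808^2
= 171602165 + 708390144
= 8.7999e+08


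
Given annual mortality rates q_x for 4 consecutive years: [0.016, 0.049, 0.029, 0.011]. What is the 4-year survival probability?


p_k = 1 - q_k for each year
Survival = product of (1 - q_k)
= 0.984 * 0.951 * 0.971 * 0.989
= 0.8987


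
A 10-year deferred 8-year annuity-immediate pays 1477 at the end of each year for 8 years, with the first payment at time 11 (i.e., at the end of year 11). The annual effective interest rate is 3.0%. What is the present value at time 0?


PV at time 10 of the 8-year annuity-immediate:
a_n = 1477 * (1-(1+0.03)^(-8))/0.03 = 10368.0854
Discount back 10 years to time 0:
PV = 10368.0854 * (1+0.03)^(-10)
= 10368.0854 * 0.744094
= 7714.8292


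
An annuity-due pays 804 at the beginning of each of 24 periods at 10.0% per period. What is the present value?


PV_due = PMT * (1-(1+i)^(-n))/i * (1+i)
PV_immediate = 7223.7342
PV_due = 7223.7342 * 1.1
= 7946.1076


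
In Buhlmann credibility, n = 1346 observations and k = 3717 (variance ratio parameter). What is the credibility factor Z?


Z = n / (n + k)
= 1346 / (1346 + 3717)
= 1346 / 5063
= 0.2659


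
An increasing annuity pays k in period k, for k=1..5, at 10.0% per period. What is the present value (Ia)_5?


(Ia)_n = sum_{k=1}^{n} k * v^k, v = 1/(1+i)
v = 0.909091
Sum computed term by term:
(Ia)_5 = 10.6526


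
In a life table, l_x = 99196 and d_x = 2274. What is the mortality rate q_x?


q_x = d_x / l_x
= 2274 / 99196
= 0.0229


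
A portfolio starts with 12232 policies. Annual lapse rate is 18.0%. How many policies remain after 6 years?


remaining = initial * (1 - lapse)^years
= 12232 * (1 - 0.18)^6
= 12232 * 0.304007
= 3718.6096


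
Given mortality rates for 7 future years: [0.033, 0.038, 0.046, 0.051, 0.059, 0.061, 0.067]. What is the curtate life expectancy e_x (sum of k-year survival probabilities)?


e_x = sum_{k=1}^{n} k_p_x
k_p_x values:
  1_p_x = 0.967
  2_p_x = 0.930254
  3_p_x = 0.887462
  4_p_x = 0.842202
  5_p_x = 0.792512
  6_p_x = 0.744169
  7_p_x = 0.694309
e_x = 5.8579


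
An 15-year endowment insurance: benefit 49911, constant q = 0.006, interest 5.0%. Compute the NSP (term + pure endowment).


Term component = 2997.3479
Pure endowment = 15_p_x * v^15 * benefit = 0.913683 * 0.481017 * 49911 = 21935.7532
NSP = 24933.1011


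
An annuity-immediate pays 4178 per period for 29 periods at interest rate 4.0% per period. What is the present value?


PV = PMT * (1 - (1+i)^(-n)) / i
= 4178 * (1 - (1+0.04)^(-29)) / 0.04
= 4178 * (1 - 0.320651) / 0.04
= 4178 * 16.983715
= 70957.9597


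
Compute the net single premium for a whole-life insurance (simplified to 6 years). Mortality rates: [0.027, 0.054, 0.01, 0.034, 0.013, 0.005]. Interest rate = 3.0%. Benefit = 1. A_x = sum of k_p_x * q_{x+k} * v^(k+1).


v = 0.970874
Year 0: k_p_x=1.0, q=0.027, term=0.026214
Year 1: k_p_x=0.973, q=0.054, term=0.049526
Year 2: k_p_x=0.920458, q=0.01, term=0.008423
Year 3: k_p_x=0.911253, q=0.034, term=0.027528
Year 4: k_p_x=0.880271, q=0.013, term=0.009871
Year 5: k_p_x=0.868827, q=0.005, term=0.003638
A_x = 0.1252


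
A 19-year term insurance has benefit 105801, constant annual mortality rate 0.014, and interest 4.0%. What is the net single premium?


NSP = benefit * sum_{k=0}^{n-1} k_p_x * q * v^(k+1)
With constant q=0.014, v=0.961538
Sum = 0.165122
NSP = 105801 * 0.165122
= 17470.0575


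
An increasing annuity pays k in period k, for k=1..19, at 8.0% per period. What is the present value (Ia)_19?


(Ia)_n = sum_{k=1}^{n} k * v^k, v = 1/(1+i)
v = 0.925926
Sum computed term by term:
(Ia)_19 = 74.617


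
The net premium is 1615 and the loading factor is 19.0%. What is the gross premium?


Gross = net * (1 + loading)
= 1615 * (1 + 0.19)
= 1615 * 1.19
= 1921.85


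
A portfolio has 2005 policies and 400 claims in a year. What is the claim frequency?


frequency = claims / policies
= 400 / 2005
= 0.1995


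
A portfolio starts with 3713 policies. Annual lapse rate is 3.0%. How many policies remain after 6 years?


remaining = initial * (1 - lapse)^years
= 3713 * (1 - 0.03)^6
= 3713 * 0.832972
= 3092.8251


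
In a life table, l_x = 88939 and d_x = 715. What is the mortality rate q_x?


q_x = d_x / l_x
= 715 / 88939
= 0.008


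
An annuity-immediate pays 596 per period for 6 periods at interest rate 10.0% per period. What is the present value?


PV = PMT * (1 - (1+i)^(-n)) / i
= 596 * (1 - (1+0.1)^(-6)) / 0.1
= 596 * (1 - 0.564474) / 0.1
= 596 * 4.355261
= 2595.7354


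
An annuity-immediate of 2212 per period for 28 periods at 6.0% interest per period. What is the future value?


FV = PMT * ((1+i)^n - 1) / i
= 2212 * ((1.06)^28 - 1) / 0.06
= 2212 * (5.111687 - 1) / 0.06
= 151584.1829


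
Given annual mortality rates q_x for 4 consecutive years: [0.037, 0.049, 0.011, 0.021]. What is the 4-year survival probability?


p_k = 1 - q_k for each year
Survival = product of (1 - q_k)
= 0.963 * 0.951 * 0.989 * 0.979
= 0.8867


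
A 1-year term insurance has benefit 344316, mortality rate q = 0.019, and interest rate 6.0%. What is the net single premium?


NSP = benefit * q * v
v = 1/(1+i) = 0.943396
NSP = 344316 * 0.019 * 0.943396
= 6171.7019


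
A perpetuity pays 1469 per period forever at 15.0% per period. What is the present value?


PV = PMT / i
= 1469 / 0.15
= 9793.3333


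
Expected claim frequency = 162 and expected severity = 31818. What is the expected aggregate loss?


E[S] = E[N] * E[X]
= 162 * 31818
= 5.1545e+06


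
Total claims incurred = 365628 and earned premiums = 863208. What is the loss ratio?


Loss ratio = claims / premiums
= 365628 / 863208
= 0.4236


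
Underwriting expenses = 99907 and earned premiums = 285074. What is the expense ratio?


Expense ratio = expenses / premiums
= 99907 / 285074
= 0.3505


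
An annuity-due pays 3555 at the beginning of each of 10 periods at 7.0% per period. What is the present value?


PV_due = PMT * (1-(1+i)^(-n))/i * (1+i)
PV_immediate = 24968.8324
PV_due = 24968.8324 * 1.07
= 26716.6506


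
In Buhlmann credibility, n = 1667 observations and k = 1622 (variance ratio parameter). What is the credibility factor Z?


Z = n / (n + k)
= 1667 / (1667 + 1622)
= 1667 / 3289
= 0.5068


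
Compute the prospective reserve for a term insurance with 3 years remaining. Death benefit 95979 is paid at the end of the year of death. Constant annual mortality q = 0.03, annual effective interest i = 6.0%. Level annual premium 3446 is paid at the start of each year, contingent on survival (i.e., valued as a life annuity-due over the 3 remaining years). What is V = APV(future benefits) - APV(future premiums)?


v = 1/(1+i) = 0.943396
APV(future benefits) per unit = sum_{k=0}^{2} k_p_x * q * v^(k+1) = 0.077901
APV(future benefits) = 95979 * 0.077901 = 7476.8329
Life annuity-due factor ä_{x:3} = sum_{k=0}^{2} k_p_x * v^k = 2.752492
APV(future premiums) = 3446 * 2.752492 = 9485.0874
V = 7476.8329 - 9485.0874
= -2008.2545


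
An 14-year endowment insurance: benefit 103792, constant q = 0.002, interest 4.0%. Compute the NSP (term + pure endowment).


Term component = 2167.2051
Pure endowment = 14_p_x * v^14 * benefit = 0.972361 * 0.577475 * 103792 = 58280.6932
NSP = 60447.8983


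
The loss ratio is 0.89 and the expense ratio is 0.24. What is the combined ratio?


Combined ratio = loss ratio + expense ratio
= 0.89 + 0.24
= 1.13


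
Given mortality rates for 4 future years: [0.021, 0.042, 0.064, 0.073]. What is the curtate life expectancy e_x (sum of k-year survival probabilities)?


e_x = sum_{k=1}^{n} k_p_x
k_p_x values:
  1_p_x = 0.979
  2_p_x = 0.937882
  3_p_x = 0.877858
  4_p_x = 0.813774
e_x = 3.6085


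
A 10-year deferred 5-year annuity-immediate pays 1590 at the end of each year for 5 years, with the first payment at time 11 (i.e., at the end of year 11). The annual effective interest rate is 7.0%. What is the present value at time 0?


PV at time 10 of the 5-year annuity-immediate:
a_n = 1590 * (1-(1+0.07)^(-5))/0.07 = 6519.3139
Discount back 10 years to time 0:
PV = 6519.3139 * (1+0.07)^(-10)
= 6519.3139 * 0.508349
= 3314.0886


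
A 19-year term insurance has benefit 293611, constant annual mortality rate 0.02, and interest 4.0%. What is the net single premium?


NSP = benefit * sum_{k=0}^{n-1} k_p_x * q * v^(k+1)
With constant q=0.02, v=0.961538
Sum = 0.225553
NSP = 293611 * 0.225553
= 66224.7534


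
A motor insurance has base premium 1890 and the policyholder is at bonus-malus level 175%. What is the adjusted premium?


adjusted = base * BM_level / 100
= 1890 * 175 / 100
= 1890 * 1.75
= 3307.5


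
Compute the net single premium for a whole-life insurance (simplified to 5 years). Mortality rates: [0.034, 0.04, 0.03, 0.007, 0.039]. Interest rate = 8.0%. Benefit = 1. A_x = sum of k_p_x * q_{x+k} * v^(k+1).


v = 0.925926
Year 0: k_p_x=1.0, q=0.034, term=0.031481
Year 1: k_p_x=0.966, q=0.04, term=0.033128
Year 2: k_p_x=0.92736, q=0.03, term=0.022085
Year 3: k_p_x=0.899539, q=0.007, term=0.004628
Year 4: k_p_x=0.893242, q=0.039, term=0.023709
A_x = 0.115


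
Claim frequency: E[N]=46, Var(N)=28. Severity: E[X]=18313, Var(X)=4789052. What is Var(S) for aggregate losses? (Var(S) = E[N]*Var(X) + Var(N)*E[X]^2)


Var(S) = E[N]*Var(X) + Var(N)*E[X]^2
= 46*4789052 + 28*18313^2
= 220296392 + 9390247132
= 9.6105e+09


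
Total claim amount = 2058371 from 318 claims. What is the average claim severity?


severity = total / number
= 2058371 / 318
= 6472.8648


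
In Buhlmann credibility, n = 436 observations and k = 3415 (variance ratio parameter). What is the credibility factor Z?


Z = n / (n + k)
= 436 / (436 + 3415)
= 436 / 3851
= 0.1132


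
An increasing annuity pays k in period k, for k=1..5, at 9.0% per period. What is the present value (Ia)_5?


(Ia)_n = sum_{k=1}^{n} k * v^k, v = 1/(1+i)
v = 0.917431
Sum computed term by term:
(Ia)_5 = 11.0007


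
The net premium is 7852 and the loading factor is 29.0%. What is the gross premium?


Gross = net * (1 + loading)
= 7852 * (1 + 0.29)
= 7852 * 1.29
= 10129.08


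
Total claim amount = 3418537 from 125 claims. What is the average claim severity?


severity = total / number
= 3418537 / 125
= 27348.296


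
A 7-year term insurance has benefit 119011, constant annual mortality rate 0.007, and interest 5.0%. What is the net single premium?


NSP = benefit * sum_{k=0}^{n-1} k_p_x * q * v^(k+1)
With constant q=0.007, v=0.952381
Sum = 0.039718
NSP = 119011 * 0.039718
= 4726.897


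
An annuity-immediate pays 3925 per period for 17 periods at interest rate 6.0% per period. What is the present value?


PV = PMT * (1 - (1+i)^(-n)) / i
= 3925 * (1 - (1+0.06)^(-17)) / 0.06
= 3925 * (1 - 0.371364) / 0.06
= 3925 * 10.47726
= 41123.2443


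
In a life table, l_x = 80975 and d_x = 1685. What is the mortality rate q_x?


q_x = d_x / l_x
= 1685 / 80975
= 0.0208


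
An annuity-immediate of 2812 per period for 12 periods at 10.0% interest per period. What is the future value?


FV = PMT * ((1+i)^n - 1) / i
= 2812 * ((1.1)^12 - 1) / 0.1
= 2812 * (3.138428 - 1) / 0.1
= 60132.606


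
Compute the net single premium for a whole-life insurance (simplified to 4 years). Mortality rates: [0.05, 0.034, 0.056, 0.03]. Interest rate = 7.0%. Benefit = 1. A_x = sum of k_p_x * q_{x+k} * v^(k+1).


v = 0.934579
Year 0: k_p_x=1.0, q=0.05, term=0.046729
Year 1: k_p_x=0.95, q=0.034, term=0.028212
Year 2: k_p_x=0.9177, q=0.056, term=0.041951
Year 3: k_p_x=0.866309, q=0.03, term=0.019827
A_x = 0.1367


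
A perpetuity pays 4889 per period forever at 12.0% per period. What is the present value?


PV = PMT / i
= 4889 / 0.12
= 40741.6667


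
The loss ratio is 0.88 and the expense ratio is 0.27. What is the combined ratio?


Combined ratio = loss ratio + expense ratio
= 0.88 + 0.27
= 1.15


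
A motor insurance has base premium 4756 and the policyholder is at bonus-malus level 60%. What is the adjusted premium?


adjusted = base * BM_level / 100
= 4756 * 60 / 100
= 4756 * 0.6
= 2853.6


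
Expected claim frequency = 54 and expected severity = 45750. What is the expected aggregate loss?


E[S] = E[N] * E[X]
= 54 * 45750
= 2.4705e+06


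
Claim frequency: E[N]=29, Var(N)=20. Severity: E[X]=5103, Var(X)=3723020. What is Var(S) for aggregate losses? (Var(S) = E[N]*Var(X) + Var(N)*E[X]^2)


Var(S) = E[N]*Var(X) + Var(N)*E[X]^2
= 29*3723020 + 20*5103^2
= 107967580 + 520812180
= 6.2878e+08


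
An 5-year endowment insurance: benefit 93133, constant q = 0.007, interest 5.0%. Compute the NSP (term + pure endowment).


Term component = 2785.1865
Pure endowment = 5_p_x * v^5 * benefit = 0.965487 * 0.783526 * 93133 = 70453.6244
NSP = 73238.8109


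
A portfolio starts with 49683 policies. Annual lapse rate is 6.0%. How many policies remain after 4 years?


remaining = initial * (1 - lapse)^years
= 49683 * (1 - 0.06)^4
= 49683 * 0.780749
= 38789.9506


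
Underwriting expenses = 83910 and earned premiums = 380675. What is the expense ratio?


Expense ratio = expenses / premiums
= 83910 / 380675
= 0.2204


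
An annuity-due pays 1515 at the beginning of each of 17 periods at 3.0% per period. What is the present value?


PV_due = PMT * (1-(1+i)^(-n))/i * (1+i)
PV_immediate = 19946.6695
PV_due = 19946.6695 * 1.03
= 20545.0696


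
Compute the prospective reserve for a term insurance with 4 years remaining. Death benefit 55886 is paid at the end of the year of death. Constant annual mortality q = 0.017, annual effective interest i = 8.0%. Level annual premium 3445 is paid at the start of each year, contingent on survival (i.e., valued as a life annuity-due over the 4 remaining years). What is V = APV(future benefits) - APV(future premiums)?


v = 1/(1+i) = 0.925926
APV(future benefits) per unit = sum_{k=0}^{3} k_p_x * q * v^(k+1) = 0.054977
APV(future benefits) = 55886 * 0.054977 = 3072.4419
Life annuity-due factor ä_{x:4} = sum_{k=0}^{3} k_p_x * v^k = 3.492653
APV(future premiums) = 3445 * 3.492653 = 12032.191
V = 3072.4419 - 12032.191
= -8959.7491


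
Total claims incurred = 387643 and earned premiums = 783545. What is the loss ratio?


Loss ratio = claims / premiums
= 387643 / 783545
= 0.4947


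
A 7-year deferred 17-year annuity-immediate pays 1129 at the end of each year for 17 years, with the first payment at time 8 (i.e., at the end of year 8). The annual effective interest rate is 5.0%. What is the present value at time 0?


PV at time 7 of the 17-year annuity-immediate:
a_n = 1129 * (1-(1+0.05)^(-17))/0.05 = 12728.4208
Discount back 7 years to time 0:
PV = 12728.4208 * (1+0.05)^(-7)
= 12728.4208 * 0.710681
= 9045.851


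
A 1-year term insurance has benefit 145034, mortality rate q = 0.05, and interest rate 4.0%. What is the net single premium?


NSP = benefit * q * v
v = 1/(1+i) = 0.961538
NSP = 145034 * 0.05 * 0.961538
= 6972.7885


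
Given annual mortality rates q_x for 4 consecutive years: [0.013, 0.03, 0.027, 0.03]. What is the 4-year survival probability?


p_k = 1 - q_k for each year
Survival = product of (1 - q_k)
= 0.987 * 0.97 * 0.973 * 0.97
= 0.9036


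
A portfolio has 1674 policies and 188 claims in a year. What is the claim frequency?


frequency = claims / policies
= 188 / 1674
= 0.1123


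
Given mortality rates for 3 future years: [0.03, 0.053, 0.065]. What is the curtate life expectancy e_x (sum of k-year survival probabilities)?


e_x = sum_{k=1}^{n} k_p_x
k_p_x values:
  1_p_x = 0.97
  2_p_x = 0.91859
  3_p_x = 0.858882
e_x = 2.7475


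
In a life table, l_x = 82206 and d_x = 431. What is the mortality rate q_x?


q_x = d_x / l_x
= 431 / 82206
= 0.0052


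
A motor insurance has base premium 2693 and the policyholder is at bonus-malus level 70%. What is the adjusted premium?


adjusted = base * BM_level / 100
= 2693 * 70 / 100
= 2693 * 0.7
= 1885.1


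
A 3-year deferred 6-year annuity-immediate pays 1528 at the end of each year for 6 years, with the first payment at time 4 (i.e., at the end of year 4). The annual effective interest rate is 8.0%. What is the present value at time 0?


PV at time 3 of the 6-year annuity-immediate:
a_n = 1528 * (1-(1+0.08)^(-6))/0.08 = 7063.7601
Discount back 3 years to time 0:
PV = 7063.7601 * (1+0.08)^(-3)
= 7063.7601 * 0.793832
= 5607.4405


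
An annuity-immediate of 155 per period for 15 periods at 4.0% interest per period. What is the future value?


FV = PMT * ((1+i)^n - 1) / i
= 155 * ((1.04)^15 - 1) / 0.04
= 155 * (1.800944 - 1) / 0.04
= 3103.6561


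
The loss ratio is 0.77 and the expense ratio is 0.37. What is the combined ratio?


Combined ratio = loss ratio + expense ratio
= 0.77 + 0.37
= 1.14


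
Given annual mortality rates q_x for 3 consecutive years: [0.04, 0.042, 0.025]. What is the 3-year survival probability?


p_k = 1 - q_k for each year
Survival = product of (1 - q_k)
= 0.96 * 0.958 * 0.975
= 0.8967


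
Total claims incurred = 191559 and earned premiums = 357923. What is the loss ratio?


Loss ratio = claims / premiums
= 191559 / 357923
= 0.5352


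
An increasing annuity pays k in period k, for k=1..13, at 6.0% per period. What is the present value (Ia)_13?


(Ia)_n = sum_{k=1}^{n} k * v^k, v = 1/(1+i)
v = 0.943396
Sum computed term by term:
(Ia)_13 = 54.8156


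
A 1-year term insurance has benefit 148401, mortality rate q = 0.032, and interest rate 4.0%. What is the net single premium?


NSP = benefit * q * v
v = 1/(1+i) = 0.961538
NSP = 148401 * 0.032 * 0.961538
= 4566.1846


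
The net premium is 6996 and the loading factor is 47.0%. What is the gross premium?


Gross = net * (1 + loading)
= 6996 * (1 + 0.47)
= 6996 * 1.47
= 10284.12


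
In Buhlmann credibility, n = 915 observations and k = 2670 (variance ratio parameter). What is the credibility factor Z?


Z = n / (n + k)
= 915 / (915 + 2670)
= 915 / 3585
= 0.2552


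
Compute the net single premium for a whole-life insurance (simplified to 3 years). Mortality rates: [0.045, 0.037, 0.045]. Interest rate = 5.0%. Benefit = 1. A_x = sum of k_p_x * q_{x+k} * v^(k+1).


v = 0.952381
Year 0: k_p_x=1.0, q=0.045, term=0.042857
Year 1: k_p_x=0.955, q=0.037, term=0.03205
Year 2: k_p_x=0.919665, q=0.045, term=0.03575
A_x = 0.1107


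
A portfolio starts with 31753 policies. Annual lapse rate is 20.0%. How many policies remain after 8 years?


remaining = initial * (1 - lapse)^years
= 31753 * (1 - 0.2)^8
= 31753 * 0.167772
= 5327.2694


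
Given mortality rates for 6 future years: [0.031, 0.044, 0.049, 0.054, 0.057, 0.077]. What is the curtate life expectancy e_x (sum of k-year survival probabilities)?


e_x = sum_{k=1}^{n} k_p_x
k_p_x values:
  1_p_x = 0.969
  2_p_x = 0.926364
  3_p_x = 0.880972
  4_p_x = 0.8334
  5_p_x = 0.785896
  6_p_x = 0.725382
e_x = 5.121


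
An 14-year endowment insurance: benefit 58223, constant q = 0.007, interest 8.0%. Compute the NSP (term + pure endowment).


Term component = 3239.0687
Pure endowment = 14_p_x * v^14 * benefit = 0.906337 * 0.340461 * 58223 = 17966.0036
NSP = 21205.0722


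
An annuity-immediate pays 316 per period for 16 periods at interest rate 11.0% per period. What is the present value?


PV = PMT * (1 - (1+i)^(-n)) / i
= 316 * (1 - (1+0.11)^(-16)) / 0.11
= 316 * (1 - 0.188292) / 0.11
= 316 * 7.379162
= 2331.8151


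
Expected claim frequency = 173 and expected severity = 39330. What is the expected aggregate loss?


E[S] = E[N] * E[X]
= 173 * 39330
= 6.8041e+06


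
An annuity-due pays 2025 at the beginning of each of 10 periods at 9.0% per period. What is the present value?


PV_due = PMT * (1-(1+i)^(-n))/i * (1+i)
PV_immediate = 12995.7568
PV_due = 12995.7568 * 1.09
= 14165.375
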